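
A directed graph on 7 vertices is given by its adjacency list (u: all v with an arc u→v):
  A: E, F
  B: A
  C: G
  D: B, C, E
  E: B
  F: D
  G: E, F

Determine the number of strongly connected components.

{A, B, C, D, E, F, G} are all mutually reachable — one SCC of size 7.
That gives 1 strongly connected component.

1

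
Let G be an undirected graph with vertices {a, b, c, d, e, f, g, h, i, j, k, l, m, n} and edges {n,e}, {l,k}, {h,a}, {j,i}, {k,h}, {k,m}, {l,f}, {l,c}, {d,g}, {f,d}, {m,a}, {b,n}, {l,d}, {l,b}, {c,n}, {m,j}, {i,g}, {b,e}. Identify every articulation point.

Removing l increases the component count from 1 to 2, so l is a cut vertex.
By contrast removing i leaves 1 component; it is not a cut vertex. No other vertex is a cut vertex either.

l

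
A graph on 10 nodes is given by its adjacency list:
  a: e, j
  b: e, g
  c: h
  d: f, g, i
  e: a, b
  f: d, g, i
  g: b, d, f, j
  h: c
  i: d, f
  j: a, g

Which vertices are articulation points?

g

Removing g increases the component count from 2 to 3, so g is a cut vertex.
By contrast removing b leaves 2 components; it is not a cut vertex. No other vertex is a cut vertex either.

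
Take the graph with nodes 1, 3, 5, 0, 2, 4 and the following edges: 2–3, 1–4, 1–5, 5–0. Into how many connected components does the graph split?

2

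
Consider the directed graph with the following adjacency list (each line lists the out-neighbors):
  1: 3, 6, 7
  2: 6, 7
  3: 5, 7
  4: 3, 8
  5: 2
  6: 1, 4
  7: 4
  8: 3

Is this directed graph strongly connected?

From 7 we can reach every vertex (1, 2, 3, 4, 5, 6, 7, 8), and every vertex can reach 7 (1, 2, 3, 4, 5, 6, 7, 8). So the whole graph is one strongly connected component.

Yes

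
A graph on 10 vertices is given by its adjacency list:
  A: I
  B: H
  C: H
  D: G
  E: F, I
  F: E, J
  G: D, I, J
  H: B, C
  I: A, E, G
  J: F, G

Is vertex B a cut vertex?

Deleting B leaves 2 components (was 2), so B is not a cut vertex.

No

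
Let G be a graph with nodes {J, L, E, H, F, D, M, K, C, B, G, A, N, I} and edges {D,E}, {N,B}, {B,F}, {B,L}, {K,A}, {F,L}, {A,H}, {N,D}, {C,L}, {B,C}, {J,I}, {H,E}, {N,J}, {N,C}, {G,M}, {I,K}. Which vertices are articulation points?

N

Removing N increases the component count from 2 to 3, so N is a cut vertex.
By contrast removing K leaves 2 components; it is not a cut vertex. No other vertex is a cut vertex either.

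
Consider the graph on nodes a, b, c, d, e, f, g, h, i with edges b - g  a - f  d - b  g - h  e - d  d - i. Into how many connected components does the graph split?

c is isolated — a component by itself.
Starting from a we can reach a, f. That is one component of size 2.
Starting from b we can reach b, d, e, g, h, i. That is one component of size 6.
Total: 3 components.

3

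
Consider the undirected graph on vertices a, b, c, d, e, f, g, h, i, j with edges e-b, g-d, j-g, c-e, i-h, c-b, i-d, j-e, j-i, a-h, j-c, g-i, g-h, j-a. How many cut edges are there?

The edges on the cycle j-c-b-e-j are not bridges since each lies on that cycle.
Every edge lies on some cycle, so there are no bridges.

0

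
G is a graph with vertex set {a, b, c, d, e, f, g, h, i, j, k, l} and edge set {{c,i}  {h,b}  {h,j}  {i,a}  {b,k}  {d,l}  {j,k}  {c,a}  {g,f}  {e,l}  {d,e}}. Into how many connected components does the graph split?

Starting from f we can reach f, g. That is one component of size 2.
Starting from a we can reach a, c, i. That is one component of size 3.
Starting from d we can reach d, e, l. That is one component of size 3.
Starting from b we can reach b, h, j, k. That is one component of size 4.
Total: 4 components.

4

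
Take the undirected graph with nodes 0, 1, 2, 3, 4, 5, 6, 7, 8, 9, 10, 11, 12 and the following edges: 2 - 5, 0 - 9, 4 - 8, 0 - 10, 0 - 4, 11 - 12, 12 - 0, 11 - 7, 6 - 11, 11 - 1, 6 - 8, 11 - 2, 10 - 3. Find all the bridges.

0-10, 0-9, 1-11, 10-3, 11-2, 11-7, 2-5

The edges on the cycle 6-11-12-0-4-8-6 are not bridges since each lies on that cycle.
But removing 11 - 2 disconnects 11 from 2; removing 2 - 5 disconnects 2 from 5; removing 11 - 7 disconnects 11 from 7; removing 10 - 3 disconnects 10 from 3 — these are bridges.
In total 7 edges are bridges.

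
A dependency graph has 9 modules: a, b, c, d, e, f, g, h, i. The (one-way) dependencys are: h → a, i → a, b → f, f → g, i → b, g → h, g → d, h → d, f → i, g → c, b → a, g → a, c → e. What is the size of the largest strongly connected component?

{b, f, i} are all mutually reachable — one SCC of size 3.
{e} is an SCC by itself.
{c} is an SCC by itself.
{g} is an SCC by itself.
{a} is an SCC by itself.
(and 2 more singleton SCCs)
The largest has 3 vertices.

3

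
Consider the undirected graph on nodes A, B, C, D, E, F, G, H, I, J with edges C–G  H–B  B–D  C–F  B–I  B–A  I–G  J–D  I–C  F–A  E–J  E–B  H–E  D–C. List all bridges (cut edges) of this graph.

none

The edges on the cycle H-E-J-D-B-H are not bridges since each lies on that cycle.
Every edge lies on some cycle, so there are no bridges.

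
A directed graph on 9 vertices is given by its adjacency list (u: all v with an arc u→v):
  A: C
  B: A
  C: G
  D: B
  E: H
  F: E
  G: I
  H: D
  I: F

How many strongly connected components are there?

1

{A, B, C, D, E, F, G, H, I} are all mutually reachable — one SCC of size 9.
That gives 1 strongly connected component.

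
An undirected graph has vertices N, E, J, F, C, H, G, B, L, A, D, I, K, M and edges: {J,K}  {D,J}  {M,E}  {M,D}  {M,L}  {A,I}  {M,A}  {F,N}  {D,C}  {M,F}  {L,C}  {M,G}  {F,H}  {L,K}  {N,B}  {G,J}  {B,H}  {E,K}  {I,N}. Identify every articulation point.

M

Removing M increases the component count from 1 to 2, so M is a cut vertex.
By contrast removing G leaves 1 component; it is not a cut vertex. No other vertex is a cut vertex either.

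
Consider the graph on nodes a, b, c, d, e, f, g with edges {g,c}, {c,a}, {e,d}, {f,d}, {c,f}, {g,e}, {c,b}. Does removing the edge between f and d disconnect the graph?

No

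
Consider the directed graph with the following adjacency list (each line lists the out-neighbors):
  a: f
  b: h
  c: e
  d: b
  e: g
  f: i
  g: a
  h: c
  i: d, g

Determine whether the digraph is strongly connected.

From i we can reach every vertex (a, b, c, d, e, f, g, h, i), and every vertex can reach i (a, b, c, d, e, f, g, h, i). So the whole graph is one strongly connected component.

Yes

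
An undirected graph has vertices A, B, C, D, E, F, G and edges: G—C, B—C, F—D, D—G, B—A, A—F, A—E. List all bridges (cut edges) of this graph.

A-E

The edges on the cycle B-A-F-D-G-C-B are not bridges since each lies on that cycle.
But removing A—E disconnects A from E — this is a bridge.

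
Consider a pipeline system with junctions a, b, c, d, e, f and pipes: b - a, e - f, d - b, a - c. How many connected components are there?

2

Starting from e we can reach e, f. That is one component of size 2.
Starting from a we can reach a, b, c, d. That is one component of size 4.
Total: 2 components.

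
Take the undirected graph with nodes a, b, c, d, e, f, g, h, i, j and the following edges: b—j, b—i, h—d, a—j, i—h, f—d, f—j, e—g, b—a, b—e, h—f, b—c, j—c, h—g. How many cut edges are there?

The edges on the cycle b-i-h-f-j-c-b are not bridges since each lies on that cycle.
Every edge lies on some cycle, so there are no bridges.

0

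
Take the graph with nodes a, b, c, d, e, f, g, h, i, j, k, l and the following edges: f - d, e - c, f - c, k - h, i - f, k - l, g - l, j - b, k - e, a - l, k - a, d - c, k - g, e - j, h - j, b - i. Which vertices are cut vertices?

k

Removing k increases the component count from 1 to 2, so k is a cut vertex.
By contrast removing b leaves 1 component; it is not a cut vertex. No other vertex is a cut vertex either.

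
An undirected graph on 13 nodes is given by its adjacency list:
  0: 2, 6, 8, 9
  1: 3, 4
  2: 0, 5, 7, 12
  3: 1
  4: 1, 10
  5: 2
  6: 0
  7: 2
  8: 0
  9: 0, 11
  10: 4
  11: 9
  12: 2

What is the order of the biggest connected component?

Starting from 1 we can reach 1, 3, 4, 10. That is one component of size 4.
Starting from 0 we can reach 0, 2, 5, 6, 7, 8, 9, 11, 12. That is one component of size 9.
The largest has 9 vertices.

9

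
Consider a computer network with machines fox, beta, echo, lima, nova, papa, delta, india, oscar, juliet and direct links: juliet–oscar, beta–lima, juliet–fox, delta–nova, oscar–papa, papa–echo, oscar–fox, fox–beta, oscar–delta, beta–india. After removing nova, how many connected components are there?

With nova gone, the remaining components are: {fox, beta, echo, lima, papa, delta, india, oscar, juliet}.
That is 1 component.

1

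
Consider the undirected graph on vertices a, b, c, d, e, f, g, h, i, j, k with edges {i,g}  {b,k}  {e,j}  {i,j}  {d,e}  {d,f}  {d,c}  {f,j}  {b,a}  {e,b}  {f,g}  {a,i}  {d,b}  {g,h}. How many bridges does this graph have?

3

The edges on the cycle d-e-b-a-i-g-f-d are not bridges since each lies on that cycle.
But removing d—c disconnects d from c; removing h—g disconnects h from g; removing b—k disconnects b from k — these are bridges.
That makes 3 bridges.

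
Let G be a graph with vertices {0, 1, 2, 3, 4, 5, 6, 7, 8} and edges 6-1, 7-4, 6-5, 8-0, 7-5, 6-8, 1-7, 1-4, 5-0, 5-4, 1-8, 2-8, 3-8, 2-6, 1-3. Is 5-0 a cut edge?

No

After removing 5-0, the path 5-6-8-0 still connects them, so the edge is not a bridge.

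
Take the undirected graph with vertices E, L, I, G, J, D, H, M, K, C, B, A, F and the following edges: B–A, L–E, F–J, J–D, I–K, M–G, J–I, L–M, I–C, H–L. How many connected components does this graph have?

Starting from A we can reach A, B. That is one component of size 2.
Starting from E we can reach E, G, H, L, M. That is one component of size 5.
Starting from C we can reach C, D, F, I, J, K. That is one component of size 6.
Total: 3 components.

3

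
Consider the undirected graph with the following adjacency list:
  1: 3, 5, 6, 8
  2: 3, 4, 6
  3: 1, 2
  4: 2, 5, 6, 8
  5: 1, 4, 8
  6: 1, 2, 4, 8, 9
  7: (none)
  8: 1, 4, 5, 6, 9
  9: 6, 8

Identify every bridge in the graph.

The edges on the cycle 6-4-2-3-1-6 are not bridges since each lies on that cycle.
Every edge lies on some cycle, so there are no bridges.

none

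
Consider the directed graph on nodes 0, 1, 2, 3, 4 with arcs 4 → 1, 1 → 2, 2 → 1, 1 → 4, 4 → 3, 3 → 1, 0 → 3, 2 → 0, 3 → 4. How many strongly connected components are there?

1

{0, 1, 2, 3, 4} are all mutually reachable — one SCC of size 5.
That gives 1 strongly connected component.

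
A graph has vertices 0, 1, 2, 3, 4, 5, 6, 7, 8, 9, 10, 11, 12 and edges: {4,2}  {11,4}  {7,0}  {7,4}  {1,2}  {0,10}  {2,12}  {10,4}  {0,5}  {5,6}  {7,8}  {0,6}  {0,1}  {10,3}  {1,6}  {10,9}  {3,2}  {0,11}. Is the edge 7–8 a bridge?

Yes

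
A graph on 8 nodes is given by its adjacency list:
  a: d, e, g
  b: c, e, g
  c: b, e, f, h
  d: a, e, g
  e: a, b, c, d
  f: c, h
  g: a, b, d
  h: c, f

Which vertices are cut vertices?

c

Removing c increases the component count from 1 to 2, so c is a cut vertex.
By contrast removing d leaves 1 component; it is not a cut vertex. No other vertex is a cut vertex either.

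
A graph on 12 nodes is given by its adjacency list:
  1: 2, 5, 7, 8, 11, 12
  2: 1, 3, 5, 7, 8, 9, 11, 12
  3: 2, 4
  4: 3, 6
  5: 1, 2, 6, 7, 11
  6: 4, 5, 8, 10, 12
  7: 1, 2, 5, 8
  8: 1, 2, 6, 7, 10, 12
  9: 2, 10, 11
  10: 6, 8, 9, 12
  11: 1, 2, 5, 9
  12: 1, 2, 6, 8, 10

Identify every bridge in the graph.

none

The edges on the cycle 2-12-1-11-2 are not bridges since each lies on that cycle.
Every edge lies on some cycle, so there are no bridges.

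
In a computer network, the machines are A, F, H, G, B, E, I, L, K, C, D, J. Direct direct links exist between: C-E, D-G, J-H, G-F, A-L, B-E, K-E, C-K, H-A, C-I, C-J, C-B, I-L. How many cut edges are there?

2

The edges on the cycle C-K-E-C are not bridges since each lies on that cycle.
But removing G-F disconnects G from F; removing D-G disconnects D from G — these are bridges.
That makes 2 bridges.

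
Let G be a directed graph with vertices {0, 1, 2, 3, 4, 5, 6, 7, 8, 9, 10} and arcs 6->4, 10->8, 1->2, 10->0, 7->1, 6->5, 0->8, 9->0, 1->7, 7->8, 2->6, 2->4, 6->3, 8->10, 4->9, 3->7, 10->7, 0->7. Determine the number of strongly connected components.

{0, 1, 2, 3, 4, 6, 7, 8, 9, 10} are all mutually reachable — one SCC of size 10.
{5} is an SCC by itself.
That gives 2 strongly connected components.

2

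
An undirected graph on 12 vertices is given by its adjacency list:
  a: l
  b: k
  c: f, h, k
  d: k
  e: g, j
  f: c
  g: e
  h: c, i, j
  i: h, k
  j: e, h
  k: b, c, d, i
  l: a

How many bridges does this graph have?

The edges on the cycle i-k-c-h-i are not bridges since each lies on that cycle.
But removing k-d disconnects k from d; removing e-g disconnects e from g; removing c-f disconnects c from f; removing h-j disconnects h from j — these are bridges.
In total 7 edges are bridges.

7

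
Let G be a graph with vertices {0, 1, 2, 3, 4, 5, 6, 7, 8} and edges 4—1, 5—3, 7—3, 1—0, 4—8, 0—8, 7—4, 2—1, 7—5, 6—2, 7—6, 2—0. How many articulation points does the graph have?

Removing 7 increases the component count from 1 to 2, so 7 is a cut vertex.
By contrast removing 0 leaves 1 component; it is not a cut vertex. No other vertex is a cut vertex either.

1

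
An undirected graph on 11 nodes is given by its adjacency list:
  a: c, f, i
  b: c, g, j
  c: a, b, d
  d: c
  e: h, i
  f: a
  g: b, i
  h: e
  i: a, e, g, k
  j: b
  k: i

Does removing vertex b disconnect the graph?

Deleting b raises the number of components from 1 to 2, so b is a cut vertex.

Yes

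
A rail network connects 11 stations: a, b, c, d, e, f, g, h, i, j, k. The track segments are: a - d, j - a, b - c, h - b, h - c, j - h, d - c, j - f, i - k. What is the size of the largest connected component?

e is isolated — a component by itself.
g is isolated — a component by itself.
Starting from i we can reach i, k. That is one component of size 2.
Starting from a we can reach a, b, c, d, f, h, j. That is one component of size 7.
The largest has 7 vertices.

7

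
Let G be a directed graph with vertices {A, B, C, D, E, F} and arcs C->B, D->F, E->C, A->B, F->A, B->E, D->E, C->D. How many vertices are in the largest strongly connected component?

6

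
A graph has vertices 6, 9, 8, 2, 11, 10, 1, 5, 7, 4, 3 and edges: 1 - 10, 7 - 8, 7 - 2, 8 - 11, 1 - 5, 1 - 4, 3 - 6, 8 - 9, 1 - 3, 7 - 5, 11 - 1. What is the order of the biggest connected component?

11

Starting from 1 we can reach 1, 2, 3, 4, 5, 6, 7, 8, 9, 10, 11. That is one component of size 11.
The largest has 11 vertices.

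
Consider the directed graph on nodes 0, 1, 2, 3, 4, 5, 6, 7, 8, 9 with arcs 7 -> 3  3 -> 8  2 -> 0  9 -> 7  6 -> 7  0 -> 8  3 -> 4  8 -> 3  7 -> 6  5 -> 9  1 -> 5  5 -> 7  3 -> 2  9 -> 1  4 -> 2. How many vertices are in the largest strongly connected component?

{0, 2, 3, 4, 8} are all mutually reachable — one SCC of size 5.
{1, 5, 9} are all mutually reachable — one SCC of size 3.
{6, 7} are all mutually reachable — one SCC of size 2.
The largest has 5 vertices.

5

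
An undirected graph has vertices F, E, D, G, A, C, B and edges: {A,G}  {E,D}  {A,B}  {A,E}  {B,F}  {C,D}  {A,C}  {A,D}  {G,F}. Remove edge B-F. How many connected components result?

B and F are still connected via B-A-G-F, so the component count stays at 1.

1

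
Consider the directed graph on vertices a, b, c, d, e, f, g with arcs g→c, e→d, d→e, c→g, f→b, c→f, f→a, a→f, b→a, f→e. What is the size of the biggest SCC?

{a, b, f} are all mutually reachable — one SCC of size 3.
{d, e} are all mutually reachable — one SCC of size 2.
{c, g} are all mutually reachable — one SCC of size 2.
The largest has 3 vertices.

3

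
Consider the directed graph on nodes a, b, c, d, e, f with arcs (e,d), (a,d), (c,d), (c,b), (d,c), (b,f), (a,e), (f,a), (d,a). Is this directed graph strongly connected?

Yes

From c we can reach every vertex (a, b, c, d, e, f), and every vertex can reach c (a, b, c, d, e, f). So the whole graph is one strongly connected component.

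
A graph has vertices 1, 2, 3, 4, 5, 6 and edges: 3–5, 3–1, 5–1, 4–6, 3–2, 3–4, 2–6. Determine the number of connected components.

1

Starting from 1 we can reach 1, 2, 3, 4, 5, 6. That is one component of size 6.
Total: 1 component.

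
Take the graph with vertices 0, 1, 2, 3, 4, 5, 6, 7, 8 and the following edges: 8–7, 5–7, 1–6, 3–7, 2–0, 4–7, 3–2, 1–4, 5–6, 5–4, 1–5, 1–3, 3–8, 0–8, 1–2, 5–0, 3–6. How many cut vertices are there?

0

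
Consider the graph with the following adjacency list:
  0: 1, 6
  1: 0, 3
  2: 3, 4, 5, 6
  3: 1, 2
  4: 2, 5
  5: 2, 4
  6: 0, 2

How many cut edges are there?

0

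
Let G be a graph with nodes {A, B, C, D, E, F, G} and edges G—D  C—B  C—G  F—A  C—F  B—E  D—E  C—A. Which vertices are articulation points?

C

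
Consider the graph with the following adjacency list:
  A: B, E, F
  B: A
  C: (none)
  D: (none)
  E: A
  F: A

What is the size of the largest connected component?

4

D is isolated — a component by itself.
C is isolated — a component by itself.
Starting from A we can reach A, B, E, F. That is one component of size 4.
The largest has 4 vertices.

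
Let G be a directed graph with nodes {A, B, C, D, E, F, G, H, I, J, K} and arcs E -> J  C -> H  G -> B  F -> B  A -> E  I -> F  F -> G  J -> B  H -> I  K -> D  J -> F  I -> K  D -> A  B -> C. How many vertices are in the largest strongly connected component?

11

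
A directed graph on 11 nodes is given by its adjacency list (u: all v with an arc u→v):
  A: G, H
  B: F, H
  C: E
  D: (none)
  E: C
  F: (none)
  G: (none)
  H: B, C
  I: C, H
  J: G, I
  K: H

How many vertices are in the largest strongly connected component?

2

{C, E} are all mutually reachable — one SCC of size 2.
{B, H} are all mutually reachable — one SCC of size 2.
{K} is an SCC by itself.
{F} is an SCC by itself.
{I} is an SCC by itself.
(and 4 more singleton SCCs)
The largest has 2 vertices.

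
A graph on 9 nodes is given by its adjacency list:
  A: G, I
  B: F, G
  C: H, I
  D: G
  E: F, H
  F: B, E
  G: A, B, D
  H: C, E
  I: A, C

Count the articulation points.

1

Removing G increases the component count from 1 to 2, so G is a cut vertex.
By contrast removing B leaves 1 component; it is not a cut vertex. No other vertex is a cut vertex either.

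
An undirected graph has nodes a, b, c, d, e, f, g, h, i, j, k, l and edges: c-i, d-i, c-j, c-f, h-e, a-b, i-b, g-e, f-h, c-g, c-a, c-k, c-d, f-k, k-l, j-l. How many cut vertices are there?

Removing c increases the component count from 1 to 2, so c is a cut vertex.
By contrast removing h leaves 1 component; it is not a cut vertex. No other vertex is a cut vertex either.

1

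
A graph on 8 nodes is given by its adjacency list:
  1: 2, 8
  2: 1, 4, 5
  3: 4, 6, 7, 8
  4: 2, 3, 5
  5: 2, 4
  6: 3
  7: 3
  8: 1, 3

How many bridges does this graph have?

2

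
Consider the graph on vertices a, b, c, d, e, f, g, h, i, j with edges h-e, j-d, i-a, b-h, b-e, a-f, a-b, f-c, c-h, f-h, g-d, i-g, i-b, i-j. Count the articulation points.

Removing i increases the component count from 1 to 2, so i is a cut vertex.
By contrast removing a leaves 1 component; it is not a cut vertex. No other vertex is a cut vertex either.

1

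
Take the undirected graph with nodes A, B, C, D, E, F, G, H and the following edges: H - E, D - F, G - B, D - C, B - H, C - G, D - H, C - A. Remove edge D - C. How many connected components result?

D and C are still connected via D-H-B-G-C, so the component count stays at 1.

1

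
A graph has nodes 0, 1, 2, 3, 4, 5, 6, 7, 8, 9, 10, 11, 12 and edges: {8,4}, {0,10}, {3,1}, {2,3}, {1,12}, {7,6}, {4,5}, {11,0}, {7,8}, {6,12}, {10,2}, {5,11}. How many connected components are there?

2

9 is isolated — a component by itself.
Starting from 0 we can reach 0, 1, 2, 3, 4, 5, 6, 7, 8, 10, 11, 12. That is one component of size 12.
Total: 2 components.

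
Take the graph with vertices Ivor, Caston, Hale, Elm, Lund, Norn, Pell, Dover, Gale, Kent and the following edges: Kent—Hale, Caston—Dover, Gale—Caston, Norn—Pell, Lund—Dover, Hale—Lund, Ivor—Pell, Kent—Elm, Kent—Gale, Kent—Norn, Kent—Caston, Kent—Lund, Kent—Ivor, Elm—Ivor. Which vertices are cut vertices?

Removing Kent increases the component count from 1 to 2, so Kent is a cut vertex.
By contrast removing Lund leaves 1 component; it is not a cut vertex. No other vertex is a cut vertex either.

Kent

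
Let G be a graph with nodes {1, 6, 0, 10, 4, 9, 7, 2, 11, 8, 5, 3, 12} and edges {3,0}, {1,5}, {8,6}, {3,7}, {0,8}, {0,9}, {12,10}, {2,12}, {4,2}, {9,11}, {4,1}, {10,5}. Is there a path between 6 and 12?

No

The component containing 6 is {0, 3, 6, 7, 8, 9, 11}, and 12 is not in it.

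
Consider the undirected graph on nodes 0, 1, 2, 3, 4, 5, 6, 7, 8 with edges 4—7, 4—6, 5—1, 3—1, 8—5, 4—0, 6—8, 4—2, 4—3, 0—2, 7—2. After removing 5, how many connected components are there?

1

With 5 gone, the remaining components are: {0, 1, 2, 3, 4, 6, 7, 8}.
That is 1 component.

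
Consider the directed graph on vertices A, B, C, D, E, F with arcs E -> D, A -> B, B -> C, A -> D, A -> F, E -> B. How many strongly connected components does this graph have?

{B} is an SCC by itself.
{C} is an SCC by itself.
{E} is an SCC by itself.
{F} is an SCC by itself.
{D} is an SCC by itself.
(and 1 more singleton SCC)
That gives 6 strongly connected components.

6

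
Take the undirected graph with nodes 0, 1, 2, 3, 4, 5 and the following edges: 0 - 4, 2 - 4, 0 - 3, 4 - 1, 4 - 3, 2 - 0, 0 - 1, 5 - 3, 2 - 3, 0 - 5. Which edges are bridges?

none

The edges on the cycle 2-0-5-3-2 are not bridges since each lies on that cycle.
Every edge lies on some cycle, so there are no bridges.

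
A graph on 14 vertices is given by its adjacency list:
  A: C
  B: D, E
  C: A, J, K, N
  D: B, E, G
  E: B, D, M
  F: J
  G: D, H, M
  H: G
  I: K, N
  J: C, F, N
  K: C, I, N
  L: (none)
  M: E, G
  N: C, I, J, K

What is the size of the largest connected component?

7

L is isolated — a component by itself.
Starting from B we can reach B, D, E, G, H, M. That is one component of size 6.
Starting from A we can reach A, C, F, I, J, K, N. That is one component of size 7.
The largest has 7 vertices.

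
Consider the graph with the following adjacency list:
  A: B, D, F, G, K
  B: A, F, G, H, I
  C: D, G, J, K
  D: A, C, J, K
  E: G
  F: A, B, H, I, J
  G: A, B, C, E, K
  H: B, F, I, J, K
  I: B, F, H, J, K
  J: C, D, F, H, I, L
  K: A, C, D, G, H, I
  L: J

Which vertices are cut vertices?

G, J

Removing G increases the component count from 1 to 2, so G is a cut vertex.
Removing J increases the component count from 1 to 2, so J is a cut vertex.
By contrast removing H leaves 1 component; it is not a cut vertex. No other vertex is a cut vertex either.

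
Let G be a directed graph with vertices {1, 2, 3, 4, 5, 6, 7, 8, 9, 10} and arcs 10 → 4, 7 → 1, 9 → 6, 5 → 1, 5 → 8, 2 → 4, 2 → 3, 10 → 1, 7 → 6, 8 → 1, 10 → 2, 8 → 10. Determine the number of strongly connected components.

10

{3} is an SCC by itself.
{10} is an SCC by itself.
{8} is an SCC by itself.
{7} is an SCC by itself.
{5} is an SCC by itself.
(and 5 more singleton SCCs)
That gives 10 strongly connected components.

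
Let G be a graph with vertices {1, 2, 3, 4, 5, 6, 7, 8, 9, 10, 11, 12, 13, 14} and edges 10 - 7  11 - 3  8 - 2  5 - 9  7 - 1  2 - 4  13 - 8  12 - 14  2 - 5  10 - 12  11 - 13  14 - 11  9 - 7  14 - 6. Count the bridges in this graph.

4

The edges on the cycle 10-12-14-11-13-8-2-5-9-7-10 are not bridges since each lies on that cycle.
But removing 7 - 1 disconnects 7 from 1; removing 4 - 2 disconnects 4 from 2; removing 11 - 3 disconnects 11 from 3; removing 14 - 6 disconnects 14 from 6 — these are bridges.
That makes 4 bridges.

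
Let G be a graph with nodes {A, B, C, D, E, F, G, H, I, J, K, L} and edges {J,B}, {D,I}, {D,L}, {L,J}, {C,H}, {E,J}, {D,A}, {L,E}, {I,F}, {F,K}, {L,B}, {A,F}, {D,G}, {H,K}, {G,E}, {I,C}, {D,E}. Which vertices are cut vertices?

D

Removing D increases the component count from 1 to 2, so D is a cut vertex.
By contrast removing J leaves 1 component; it is not a cut vertex. No other vertex is a cut vertex either.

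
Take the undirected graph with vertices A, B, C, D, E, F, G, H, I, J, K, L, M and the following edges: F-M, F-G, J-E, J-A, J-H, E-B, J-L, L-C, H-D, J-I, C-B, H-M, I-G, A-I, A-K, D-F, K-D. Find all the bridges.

none

The edges on the cycle J-L-C-B-E-J are not bridges since each lies on that cycle.
Every edge lies on some cycle, so there are no bridges.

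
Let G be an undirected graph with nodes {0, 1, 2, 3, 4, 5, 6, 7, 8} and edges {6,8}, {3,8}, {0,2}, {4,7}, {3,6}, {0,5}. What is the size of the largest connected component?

1 is isolated — a component by itself.
Starting from 4 we can reach 4, 7. That is one component of size 2.
Starting from 3 we can reach 3, 6, 8. That is one component of size 3.
Starting from 0 we can reach 0, 2, 5. That is one component of size 3.
The largest has 3 vertices.

3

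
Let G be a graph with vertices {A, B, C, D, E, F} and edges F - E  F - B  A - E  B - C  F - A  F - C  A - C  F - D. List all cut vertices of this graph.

Removing F increases the component count from 1 to 2, so F is a cut vertex.
By contrast removing C leaves 1 component; it is not a cut vertex. No other vertex is a cut vertex either.

F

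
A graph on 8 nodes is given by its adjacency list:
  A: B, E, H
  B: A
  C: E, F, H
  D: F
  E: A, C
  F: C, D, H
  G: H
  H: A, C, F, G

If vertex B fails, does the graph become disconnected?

Deleting B leaves 1 component (was 1), so B is not a cut vertex.

No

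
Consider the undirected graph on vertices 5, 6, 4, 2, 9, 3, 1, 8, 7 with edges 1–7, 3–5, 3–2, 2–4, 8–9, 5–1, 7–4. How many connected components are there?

6 is isolated — a component by itself.
Starting from 8 we can reach 8, 9. That is one component of size 2.
Starting from 1 we can reach 1, 2, 3, 4, 5, 7. That is one component of size 6.
Total: 3 components.

3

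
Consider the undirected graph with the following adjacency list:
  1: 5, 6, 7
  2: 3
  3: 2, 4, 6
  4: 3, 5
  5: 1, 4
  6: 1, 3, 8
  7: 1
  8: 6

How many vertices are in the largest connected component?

8

Starting from 1 we can reach 1, 2, 3, 4, 5, 6, 7, 8. That is one component of size 8.
The largest has 8 vertices.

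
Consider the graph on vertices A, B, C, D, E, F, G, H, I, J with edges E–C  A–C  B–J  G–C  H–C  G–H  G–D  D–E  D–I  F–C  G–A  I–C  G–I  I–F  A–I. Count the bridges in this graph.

1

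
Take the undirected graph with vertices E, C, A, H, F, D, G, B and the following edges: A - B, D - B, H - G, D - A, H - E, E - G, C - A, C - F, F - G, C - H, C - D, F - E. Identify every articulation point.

C

Removing C increases the component count from 1 to 2, so C is a cut vertex.
By contrast removing F leaves 1 component; it is not a cut vertex. No other vertex is a cut vertex either.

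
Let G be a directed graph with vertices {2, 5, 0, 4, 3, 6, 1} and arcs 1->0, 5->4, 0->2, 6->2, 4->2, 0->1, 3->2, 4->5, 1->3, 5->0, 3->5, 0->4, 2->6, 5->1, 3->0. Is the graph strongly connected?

There is no directed path from 2 to 4, so the graph is not strongly connected.

No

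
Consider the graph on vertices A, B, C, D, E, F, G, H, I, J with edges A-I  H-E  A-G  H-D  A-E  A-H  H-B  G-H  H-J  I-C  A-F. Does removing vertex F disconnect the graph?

Deleting F leaves 1 component (was 1), so F is not a cut vertex.

No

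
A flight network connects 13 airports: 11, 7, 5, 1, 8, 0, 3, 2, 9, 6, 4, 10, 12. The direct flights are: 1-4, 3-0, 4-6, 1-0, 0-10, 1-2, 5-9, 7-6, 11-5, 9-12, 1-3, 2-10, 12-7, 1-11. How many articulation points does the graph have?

1

Removing 1 increases the component count from 2 to 3, so 1 is a cut vertex.
By contrast removing 9 leaves 2 components; it is not a cut vertex. No other vertex is a cut vertex either.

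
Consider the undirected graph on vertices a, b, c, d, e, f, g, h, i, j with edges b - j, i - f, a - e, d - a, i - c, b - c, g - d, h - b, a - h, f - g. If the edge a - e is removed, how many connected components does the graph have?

2

Before removal there is 1 component.
a - e is a bridge — removing it separates a's side from e's side.
After removal: 2 components.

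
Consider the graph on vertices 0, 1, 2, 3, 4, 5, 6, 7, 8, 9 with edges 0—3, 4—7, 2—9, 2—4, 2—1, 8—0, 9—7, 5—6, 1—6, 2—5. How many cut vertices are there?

2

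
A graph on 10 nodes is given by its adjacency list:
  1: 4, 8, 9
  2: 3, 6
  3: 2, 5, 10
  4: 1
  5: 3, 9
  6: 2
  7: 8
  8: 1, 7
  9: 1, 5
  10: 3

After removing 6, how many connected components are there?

With 6 gone, the remaining components are: {1, 2, 3, 4, 5, 7, 8, 9, 10}.
That is 1 component.

1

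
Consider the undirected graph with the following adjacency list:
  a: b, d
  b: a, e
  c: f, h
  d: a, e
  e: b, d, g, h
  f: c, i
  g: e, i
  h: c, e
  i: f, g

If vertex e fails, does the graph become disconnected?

Deleting e raises the number of components from 1 to 2, so e is a cut vertex.

Yes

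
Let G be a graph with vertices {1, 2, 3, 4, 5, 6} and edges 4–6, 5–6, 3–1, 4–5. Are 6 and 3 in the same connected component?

No

The component containing 6 is {4, 5, 6}, and 3 is not in it.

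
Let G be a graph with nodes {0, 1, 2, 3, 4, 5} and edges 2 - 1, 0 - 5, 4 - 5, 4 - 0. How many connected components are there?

3 is isolated — a component by itself.
Starting from 1 we can reach 1, 2. That is one component of size 2.
Starting from 0 we can reach 0, 4, 5. That is one component of size 3.
Total: 3 components.

3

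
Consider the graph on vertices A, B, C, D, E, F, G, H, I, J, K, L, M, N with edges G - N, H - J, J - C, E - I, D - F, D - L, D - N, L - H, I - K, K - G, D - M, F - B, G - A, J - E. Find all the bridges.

The edges on the cycle D-L-H-J-E-I-K-G-N-D are not bridges since each lies on that cycle.
But removing D - M disconnects D from M; removing J - C disconnects J from C; removing A - G disconnects A from G; removing F - B disconnects F from B — these are bridges.
In total 5 edges are bridges.

A-G, B-F, C-J, D-F, D-M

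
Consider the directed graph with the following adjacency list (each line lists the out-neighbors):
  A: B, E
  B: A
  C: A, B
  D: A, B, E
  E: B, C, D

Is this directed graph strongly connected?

From D we can reach every vertex (A, B, C, D, E), and every vertex can reach D (A, B, C, D, E). So the whole graph is one strongly connected component.

Yes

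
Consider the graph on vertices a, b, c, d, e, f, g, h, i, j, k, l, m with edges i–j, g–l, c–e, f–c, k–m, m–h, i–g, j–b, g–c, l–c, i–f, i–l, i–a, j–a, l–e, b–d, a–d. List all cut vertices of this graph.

Removing i increases the component count from 2 to 3, so i is a cut vertex.
Removing m increases the component count from 2 to 3, so m is a cut vertex.
By contrast removing e leaves 2 components; it is not a cut vertex. No other vertex is a cut vertex either.

i, m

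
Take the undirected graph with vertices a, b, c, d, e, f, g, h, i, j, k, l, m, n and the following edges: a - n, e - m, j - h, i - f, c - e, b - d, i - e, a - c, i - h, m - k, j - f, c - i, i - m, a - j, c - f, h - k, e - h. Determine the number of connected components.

g is isolated — a component by itself.
l is isolated — a component by itself.
Starting from b we can reach b, d. That is one component of size 2.
Starting from a we can reach a, c, e, f, h, i, j, k, m, n. That is one component of size 10.
Total: 4 components.

4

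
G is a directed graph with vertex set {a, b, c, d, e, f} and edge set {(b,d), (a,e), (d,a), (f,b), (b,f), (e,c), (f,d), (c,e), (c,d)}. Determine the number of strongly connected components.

{a, c, d, e} are all mutually reachable — one SCC of size 4.
{b, f} are all mutually reachable — one SCC of size 2.
That gives 2 strongly connected components.

2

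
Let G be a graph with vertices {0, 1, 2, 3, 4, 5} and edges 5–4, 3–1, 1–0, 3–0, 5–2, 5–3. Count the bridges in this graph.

3

The edges on the cycle 3-1-0-3 are not bridges since each lies on that cycle.
But removing 5–4 disconnects 5 from 4; removing 5–2 disconnects 5 from 2; removing 5–3 disconnects 5 from 3 — these are bridges.
That makes 3 bridges.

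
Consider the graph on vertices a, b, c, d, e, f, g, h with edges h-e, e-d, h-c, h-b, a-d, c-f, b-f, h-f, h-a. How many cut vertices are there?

1

Removing h increases the component count from 2 to 3, so h is a cut vertex.
By contrast removing e leaves 2 components; it is not a cut vertex. No other vertex is a cut vertex either.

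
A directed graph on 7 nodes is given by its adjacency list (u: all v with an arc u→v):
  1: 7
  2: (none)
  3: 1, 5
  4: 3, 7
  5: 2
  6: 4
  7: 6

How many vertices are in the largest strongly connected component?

{1, 3, 4, 6, 7} are all mutually reachable — one SCC of size 5.
{5} is an SCC by itself.
{2} is an SCC by itself.
The largest has 5 vertices.

5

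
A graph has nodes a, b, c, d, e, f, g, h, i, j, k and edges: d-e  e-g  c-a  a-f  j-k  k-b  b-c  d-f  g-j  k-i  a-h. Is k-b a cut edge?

After removing k-b, the path k-j-g-e-d-f-a-c-b still connects them, so the edge is not a bridge.

No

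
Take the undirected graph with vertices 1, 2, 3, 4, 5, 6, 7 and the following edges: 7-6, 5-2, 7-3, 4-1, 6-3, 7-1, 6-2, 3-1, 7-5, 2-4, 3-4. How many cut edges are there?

The edges on the cycle 7-6-3-7 are not bridges since each lies on that cycle.
Every edge lies on some cycle, so there are no bridges.

0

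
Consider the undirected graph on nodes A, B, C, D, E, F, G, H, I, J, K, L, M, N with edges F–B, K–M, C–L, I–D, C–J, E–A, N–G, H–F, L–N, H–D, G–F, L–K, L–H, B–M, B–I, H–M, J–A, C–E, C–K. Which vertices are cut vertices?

Removing C increases the component count from 1 to 2, so C is a cut vertex.
By contrast removing A leaves 1 component; it is not a cut vertex. No other vertex is a cut vertex either.

C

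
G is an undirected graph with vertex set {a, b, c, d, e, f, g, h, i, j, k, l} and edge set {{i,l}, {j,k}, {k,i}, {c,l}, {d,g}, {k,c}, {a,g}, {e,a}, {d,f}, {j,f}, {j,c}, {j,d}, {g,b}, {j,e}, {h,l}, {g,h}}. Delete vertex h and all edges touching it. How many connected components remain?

With h gone, the remaining components are: {a, b, c, d, e, f, g, i, j, k, l}.
That is 1 component.

1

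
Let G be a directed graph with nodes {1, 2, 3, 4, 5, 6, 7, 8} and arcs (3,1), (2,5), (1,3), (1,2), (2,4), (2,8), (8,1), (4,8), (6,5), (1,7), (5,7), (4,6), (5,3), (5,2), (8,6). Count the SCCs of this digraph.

2

{1, 2, 3, 4, 5, 6, 8} are all mutually reachable — one SCC of size 7.
{7} is an SCC by itself.
That gives 2 strongly connected components.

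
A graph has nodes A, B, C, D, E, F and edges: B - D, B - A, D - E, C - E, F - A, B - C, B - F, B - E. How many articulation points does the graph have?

1

Removing B increases the component count from 1 to 2, so B is a cut vertex.
By contrast removing F leaves 1 component; it is not a cut vertex. No other vertex is a cut vertex either.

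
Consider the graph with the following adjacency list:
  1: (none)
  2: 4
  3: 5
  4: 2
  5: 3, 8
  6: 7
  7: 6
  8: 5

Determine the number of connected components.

4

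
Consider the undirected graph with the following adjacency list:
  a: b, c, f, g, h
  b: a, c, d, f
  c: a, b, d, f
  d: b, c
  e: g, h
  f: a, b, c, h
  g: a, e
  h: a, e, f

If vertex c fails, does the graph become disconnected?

No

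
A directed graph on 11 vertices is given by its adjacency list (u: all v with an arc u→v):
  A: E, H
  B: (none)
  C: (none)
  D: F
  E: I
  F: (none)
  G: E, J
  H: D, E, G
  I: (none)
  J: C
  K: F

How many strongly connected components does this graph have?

11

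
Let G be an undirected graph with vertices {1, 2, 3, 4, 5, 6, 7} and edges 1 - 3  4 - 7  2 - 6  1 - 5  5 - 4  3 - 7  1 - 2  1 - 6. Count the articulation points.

1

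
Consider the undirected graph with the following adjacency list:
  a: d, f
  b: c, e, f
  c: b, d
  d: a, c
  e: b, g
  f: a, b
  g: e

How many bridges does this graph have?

2

The edges on the cycle c-d-a-f-b-c are not bridges since each lies on that cycle.
But removing b-e disconnects b from e; removing e-g disconnects e from g — these are bridges.
That makes 2 bridges.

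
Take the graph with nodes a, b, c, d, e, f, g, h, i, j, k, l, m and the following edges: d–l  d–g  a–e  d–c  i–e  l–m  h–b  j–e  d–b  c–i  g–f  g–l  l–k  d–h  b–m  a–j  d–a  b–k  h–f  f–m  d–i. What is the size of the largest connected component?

Starting from a we can reach a, b, c, d, e, f, g, h, i, j, k, l, m. That is one component of size 13.
The largest has 13 vertices.

13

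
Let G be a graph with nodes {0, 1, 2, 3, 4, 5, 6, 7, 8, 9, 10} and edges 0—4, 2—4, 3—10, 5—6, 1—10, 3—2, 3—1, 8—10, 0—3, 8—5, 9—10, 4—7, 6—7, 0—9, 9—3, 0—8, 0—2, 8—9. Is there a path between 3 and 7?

Yes

From 3 we can reach 0, 1, 2, 3, 4, 5, 6, 7, 8, 9, 10, which includes 7.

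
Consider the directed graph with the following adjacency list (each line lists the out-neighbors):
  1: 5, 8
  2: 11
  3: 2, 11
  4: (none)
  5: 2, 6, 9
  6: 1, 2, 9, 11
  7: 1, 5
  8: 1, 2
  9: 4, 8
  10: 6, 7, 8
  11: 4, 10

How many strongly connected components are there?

3

{1, 2, 5, 6, 7, 8, 9, 10, 11} are all mutually reachable — one SCC of size 9.
{3} is an SCC by itself.
{4} is an SCC by itself.
That gives 3 strongly connected components.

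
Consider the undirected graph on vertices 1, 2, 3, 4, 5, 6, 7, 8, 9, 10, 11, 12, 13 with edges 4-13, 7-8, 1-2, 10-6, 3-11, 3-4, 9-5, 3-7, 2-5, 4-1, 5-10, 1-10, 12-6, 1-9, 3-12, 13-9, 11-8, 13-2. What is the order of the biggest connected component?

13

Starting from 1 we can reach 1, 2, 3, 4, 5, 6, 7, 8, 9, 10, 11, 12, 13. That is one component of size 13.
The largest has 13 vertices.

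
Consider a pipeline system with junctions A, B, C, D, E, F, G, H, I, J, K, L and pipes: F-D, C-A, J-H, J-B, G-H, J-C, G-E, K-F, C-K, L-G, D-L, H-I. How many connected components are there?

1

Starting from A we can reach A, B, C, D, E, F, G, H, I, J, K, L. That is one component of size 12.
Total: 1 component.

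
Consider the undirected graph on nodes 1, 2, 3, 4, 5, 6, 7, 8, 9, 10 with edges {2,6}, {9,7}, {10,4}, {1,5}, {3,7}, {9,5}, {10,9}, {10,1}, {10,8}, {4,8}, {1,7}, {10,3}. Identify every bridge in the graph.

The edges on the cycle 10-4-8-10 are not bridges since each lies on that cycle.
But removing 2-6 disconnects 2 from 6 — this is a bridge.

2-6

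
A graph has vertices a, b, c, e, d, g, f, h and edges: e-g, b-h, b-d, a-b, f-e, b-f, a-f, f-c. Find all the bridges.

The edges on the cycle a-b-f-a are not bridges since each lies on that cycle.
But removing f-e disconnects f from e; removing e-g disconnects e from g; removing f-c disconnects f from c; removing b-h disconnects b from h — these are bridges.
In total 5 edges are bridges.

b-d, b-h, c-f, e-f, e-g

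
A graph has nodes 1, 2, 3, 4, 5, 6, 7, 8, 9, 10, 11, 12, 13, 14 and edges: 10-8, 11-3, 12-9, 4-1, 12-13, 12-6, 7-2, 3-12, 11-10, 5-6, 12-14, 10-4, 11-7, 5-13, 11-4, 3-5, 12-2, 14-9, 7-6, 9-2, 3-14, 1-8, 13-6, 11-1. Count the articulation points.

Removing 11 increases the component count from 1 to 2, so 11 is a cut vertex.
By contrast removing 13 leaves 1 component; it is not a cut vertex. No other vertex is a cut vertex either.

1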